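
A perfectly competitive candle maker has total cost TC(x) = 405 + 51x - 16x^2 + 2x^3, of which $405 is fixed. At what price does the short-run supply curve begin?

$19 per unit

The firm shuts down when price falls below the minimum of average variable cost. AVC = VC/x = 51 - 16x + 2x^2.
dAVC/dx = -16 + 4x = 0 gives x = 4. min AVC = 51 - 16·4 + 2·4^2 = 19.
For P < $19 the firm produces nothing.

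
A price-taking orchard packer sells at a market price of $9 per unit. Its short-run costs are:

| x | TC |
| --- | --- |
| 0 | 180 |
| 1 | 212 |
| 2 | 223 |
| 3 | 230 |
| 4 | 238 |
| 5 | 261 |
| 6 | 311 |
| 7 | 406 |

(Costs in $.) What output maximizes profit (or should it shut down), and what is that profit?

x = 0 (shut down); profit = -$180

Profit at each row (π = 9x − TC): x=0: -180; x=1: -203; x=2: -205; x=3: -203; x=4: -202; x=5: -216; x=6: -257; x=7: -343.
Profit is highest at x = 0. Equivalently, the lowest AVC in the table is 58/4 ≈ $14.50 at x = 4, and P = $9 falls below it — price never covers variable cost, so the firm shuts down and loses only its fixed cost.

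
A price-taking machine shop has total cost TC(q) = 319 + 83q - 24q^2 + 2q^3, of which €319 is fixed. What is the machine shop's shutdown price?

The firm shuts down when price falls below the minimum of average variable cost. AVC = VC/q = 83 - 24q + 2q^2.
dAVC/dq = -24 + 4q = 0 gives q = 6. min AVC = 83 - 24·6 + 2·6^2 = 11.
The firm shuts down for any P below €11.

€11 per unit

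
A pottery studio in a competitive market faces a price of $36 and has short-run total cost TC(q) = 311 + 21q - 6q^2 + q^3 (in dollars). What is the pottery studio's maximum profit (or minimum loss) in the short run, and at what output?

Profit = -$211 at q = 5

AVC = 21 - 6q + q^2; min AVC = $12 at q = 3. Since P = $36 ≥ min AVC, the firm produces.
With MC = 21 - 12q + 3q^2, P = MC on the upward-sloping part at q* = 5.
TR = 36·5 = 180. TC = 311 + 80 = 391. Profit = 180 − 391 = -$211.
By producing, the firm covers all variable cost plus $100 of fixed cost; shutting down would lose the full $311.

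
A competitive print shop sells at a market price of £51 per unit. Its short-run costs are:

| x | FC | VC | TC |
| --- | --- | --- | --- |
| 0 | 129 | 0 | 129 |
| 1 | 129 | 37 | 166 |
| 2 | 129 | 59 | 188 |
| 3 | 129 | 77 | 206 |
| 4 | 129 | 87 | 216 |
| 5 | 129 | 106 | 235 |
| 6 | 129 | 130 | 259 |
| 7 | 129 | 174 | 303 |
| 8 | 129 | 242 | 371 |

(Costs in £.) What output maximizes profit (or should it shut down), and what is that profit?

x = 7; profit = £54

Compute π = P·x − TC at each output: x=0: -129; x=1: -115; x=2: -86; x=3: -53; x=4: -12; x=5: 20; x=6: 47; x=7: 54; x=8: 37.
Profit is maximized at x = 7. AVC there is 174/7 = £24.86 ≤ P, so producing beats shutting down (which would give -£129).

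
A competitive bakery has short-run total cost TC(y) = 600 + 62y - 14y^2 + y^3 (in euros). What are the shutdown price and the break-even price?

Shutdown price = €13; break-even price = €82

AVC = 62 - 14y + y^2; minimized at y = 7, giving min AVC = €13. That is the shutdown price.
ATC = 600/y + 62 - 14y + y^2. Setting dATC/dy = −600/y^2 − 14 + 2y = 0 gives y = 10 (since 2·10^3 − 14·10^2 = 600).
min ATC = 600/10 + 62 − 14·10 + 10^2 = €82. That is the break-even price.
For €13 ≤ P < €82 the firm produces at a loss; below €13 it shuts down.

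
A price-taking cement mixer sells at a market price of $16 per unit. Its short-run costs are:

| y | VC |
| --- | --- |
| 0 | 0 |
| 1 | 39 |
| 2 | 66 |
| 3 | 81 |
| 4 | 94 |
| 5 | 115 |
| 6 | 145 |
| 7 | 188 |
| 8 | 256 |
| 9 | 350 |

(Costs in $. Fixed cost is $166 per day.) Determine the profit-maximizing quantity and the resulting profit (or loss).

Compute π = P·y − TC at each output: y=0: -166; y=1: -189; y=2: -200; y=3: -199; y=4: -196; y=5: -201; y=6: -215; y=7: -242; y=8: -294; y=9: -372.
Profit is highest at y = 0. Equivalently, the lowest AVC in the table is 115/5 ≈ $23 at y = 5, and P = $16 falls below it — price never covers variable cost, so the firm shuts down and loses only its fixed cost.

y = 0 (shut down); profit = -$166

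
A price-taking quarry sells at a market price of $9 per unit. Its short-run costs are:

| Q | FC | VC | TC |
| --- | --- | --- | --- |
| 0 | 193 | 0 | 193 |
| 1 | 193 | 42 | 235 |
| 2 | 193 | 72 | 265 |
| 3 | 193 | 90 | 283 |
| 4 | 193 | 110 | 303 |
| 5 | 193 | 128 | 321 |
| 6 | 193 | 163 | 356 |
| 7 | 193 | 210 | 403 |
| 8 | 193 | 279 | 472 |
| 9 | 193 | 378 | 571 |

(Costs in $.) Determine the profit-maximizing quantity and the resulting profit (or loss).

Q = 0 (shut down); profit = -$193

Compute π = P·Q − TC at each output: Q=0: -193; Q=1: -226; Q=2: -247; Q=3: -256; Q=4: -267; Q=5: -276; Q=6: -302; Q=7: -340; Q=8: -400; Q=9: -490.
Profit is highest at Q = 0. Equivalently, the lowest AVC in the table is 128/5 ≈ $25.60 at Q = 5, and P = $9 falls below it — price never covers variable cost, so the firm shuts down and loses only its fixed cost.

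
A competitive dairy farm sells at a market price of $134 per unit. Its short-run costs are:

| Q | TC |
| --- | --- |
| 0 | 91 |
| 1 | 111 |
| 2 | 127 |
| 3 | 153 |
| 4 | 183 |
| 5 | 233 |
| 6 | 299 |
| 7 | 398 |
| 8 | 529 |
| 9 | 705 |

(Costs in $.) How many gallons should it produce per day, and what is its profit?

Q = 8; profit = $543

Profit at each row (π = 134Q − TC): Q=0: -91; Q=1: 23; Q=2: 141; Q=3: 249; Q=4: 353; Q=5: 437; Q=6: 505; Q=7: 540; Q=8: 543; Q=9: 501.
Profit is maximized at Q = 8. AVC there is 438/8 = $54.75 ≤ P, so producing beats shutting down (which would give -$91).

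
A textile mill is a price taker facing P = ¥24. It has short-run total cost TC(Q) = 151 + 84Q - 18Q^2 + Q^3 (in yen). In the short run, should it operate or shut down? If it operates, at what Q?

Produce at Q = 10

Strip out fixed cost: VC = 84Q - 18Q^2 + Q^3. Then AVC = 84 - 18Q + Q^2 and MC = 84 - 36Q + 3Q^2.
AVC hits its minimum where MC = AVC, at Q = 9, giving min AVC = 84 - 18·9 + 9^2 = ¥3.
Since P = ¥24 ≥ min AVC = ¥3, price covers variable cost and the firm should produce.
Set P = MC: 24 = 84 - 36Q + 3Q^2 → 60 - 36Q + 3Q^2 = 0. The roots are Q = 2 and Q = 10; the profit-maximizing output is on the rising part of MC, so Q* = 10.
Check: AVC at Q = 10 is ¥4 ≤ P, so revenue covers variable cost.
Profit = P·Q − TC = 24·10 − 191 = ¥49.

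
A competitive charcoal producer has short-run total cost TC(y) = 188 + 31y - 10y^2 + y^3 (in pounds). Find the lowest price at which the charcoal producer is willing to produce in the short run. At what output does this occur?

The firm shuts down when price falls below the minimum of average variable cost. AVC = VC/y = 31 - 10y + y^2.
dAVC/dy = -10 + 2y = 0 gives y = 5. min AVC = 31 - 10·5 + 5^2 = 6.
The firm shuts down for any P below £6.

£6 per unit, at y = 5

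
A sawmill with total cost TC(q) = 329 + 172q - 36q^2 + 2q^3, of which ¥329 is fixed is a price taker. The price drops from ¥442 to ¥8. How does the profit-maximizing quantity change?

MC = 172 - 72q + 6q^2; the shutdown threshold is min AVC = ¥10 (at q = 9).
With P = ¥442 above the shutdown price, P = MC gives q = 15.
At P = ¥8 < min AVC = ¥10, price no longer covers variable cost at any output, so the firm shuts down: q = 0.

Output falls from 15 to 0 (the firm shuts down)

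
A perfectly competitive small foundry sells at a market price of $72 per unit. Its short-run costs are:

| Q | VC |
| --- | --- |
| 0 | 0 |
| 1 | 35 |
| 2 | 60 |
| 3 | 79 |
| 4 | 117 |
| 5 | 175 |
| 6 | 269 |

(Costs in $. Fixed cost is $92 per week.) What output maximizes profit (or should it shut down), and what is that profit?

Profit at each row (π = 72Q − TC): Q=0: -92; Q=1: -55; Q=2: -8; Q=3: 45; Q=4: 79; Q=5: 93; Q=6: 71.
Profit is maximized at Q = 5. AVC there is 175/5 = $35 ≤ P, so producing beats shutting down (which would give -$92).

Q = 5; profit = $93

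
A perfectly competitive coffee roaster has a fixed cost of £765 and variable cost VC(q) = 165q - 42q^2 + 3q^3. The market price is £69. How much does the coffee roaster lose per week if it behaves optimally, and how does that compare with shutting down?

Profit = -£381 at q = 8

AVC = 165 - 42q + 3q^2 has its minimum £18 at q = 7; price £69 clears that bar, so the firm operates.
MC = 165 - 84q + 9q^2. Setting P = MC and taking the root on the rising branch gives q* = 8.
TR = 69·8 = 552. TC = 765 + 168 = 933. Profit = 552 − 933 = -£381.
By producing, the firm covers all variable cost plus £384 of fixed cost; shutting down would lose the full £765.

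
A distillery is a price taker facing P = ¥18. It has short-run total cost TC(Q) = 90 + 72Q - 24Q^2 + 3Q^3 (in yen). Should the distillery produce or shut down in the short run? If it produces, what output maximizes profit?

Strip out fixed cost: VC = 72Q - 24Q^2 + 3Q^3. Then AVC = 72 - 24Q + 3Q^2 and MC = 72 - 48Q + 9Q^2.
AVC is minimized where dAVC/dQ = -24 + 6Q = 0, at Q = 4; min AVC = 72 - 24·4 + 3·4^2 = ¥24.
Since P = ¥18 < min AVC = ¥24, price fails to cover variable cost at any output.
The firm minimizes its loss by shutting down and losing only its fixed cost of ¥90.

Shut down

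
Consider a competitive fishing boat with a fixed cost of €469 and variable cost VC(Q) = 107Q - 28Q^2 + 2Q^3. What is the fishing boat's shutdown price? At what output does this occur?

The shutdown price is the minimum of AVC. VC = 107Q - 28Q^2 + 2Q^3, so AVC = 107 - 28Q + 2Q^2.
At the minimum of AVC, MC = AVC. MC = 107 - 56Q + 6Q^2; setting MC = AVC gives 4Q^2 - 28Q = 0, so Q = 7. min AVC = 9.
The firm shuts down for any P below €9.

€9 per unit, at Q = 7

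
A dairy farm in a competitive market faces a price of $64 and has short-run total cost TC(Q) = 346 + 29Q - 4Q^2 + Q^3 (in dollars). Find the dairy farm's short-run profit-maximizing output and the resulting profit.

AVC = 29 - 4Q + Q^2 has its minimum $25 at Q = 2; price $64 clears that bar, so the firm operates.
With MC = 29 - 8Q + 3Q^2, P = MC on the upward-sloping part at Q* = 5.
TR = 64·5 = 320. TC = 346 + 170 = 516. Profit = 320 − 516 = -$196.
That loss of $196 beats the $346 the firm would lose by shutting down; producing recovers $150 of fixed cost.

Profit = -$196 at Q = 5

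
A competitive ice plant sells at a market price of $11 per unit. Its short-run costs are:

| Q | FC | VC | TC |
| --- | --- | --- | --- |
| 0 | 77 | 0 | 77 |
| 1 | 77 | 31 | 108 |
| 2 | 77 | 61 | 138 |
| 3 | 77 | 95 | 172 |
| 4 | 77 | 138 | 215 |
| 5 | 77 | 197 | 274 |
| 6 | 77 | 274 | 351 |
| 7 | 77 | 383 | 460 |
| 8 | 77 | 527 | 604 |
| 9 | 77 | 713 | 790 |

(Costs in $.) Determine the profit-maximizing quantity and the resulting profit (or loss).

Q = 0 (shut down); profit = -$77

Profit at each row (π = 11Q − TC): Q=0: -77; Q=1: -97; Q=2: -116; Q=3: -139; Q=4: -171; Q=5: -219; Q=6: -285; Q=7: -383; Q=8: -516; Q=9: -691.
Profit is highest at Q = 0. Equivalently, the lowest AVC in the table is 61/2 ≈ $30.50 at Q = 2, and P = $11 falls below it — price never covers variable cost, so the firm shuts down and loses only its fixed cost.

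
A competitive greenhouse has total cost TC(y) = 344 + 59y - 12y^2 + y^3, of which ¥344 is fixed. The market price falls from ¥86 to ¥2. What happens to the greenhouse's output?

Output falls from 9 to 0 (the firm shuts down)

MC = 59 - 24y + 3y^2; the shutdown threshold is min AVC = ¥23 (at y = 6).
At P = ¥86 ≥ min AVC, set P = MC on the rising branch: y = 9.
At P = ¥2 < min AVC = ¥23, price no longer covers variable cost at any output, so the firm shuts down: y = 0.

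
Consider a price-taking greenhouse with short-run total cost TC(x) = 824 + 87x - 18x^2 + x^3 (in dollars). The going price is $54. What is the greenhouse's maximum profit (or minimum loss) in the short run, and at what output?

Profit = -$340 at x = 11

AVC = 87 - 18x + x^2 has its minimum $6 at x = 9; price $54 clears that bar, so the firm operates.
MC = 87 - 36x + 3x^2. Setting P = MC and taking the root on the rising branch gives x* = 11.
TR = 54·11 = 594. TC = 824 + 110 = 934. Profit = 594 − 934 = -$340.
That loss of $340 beats the $824 the firm would lose by shutting down; producing recovers $484 of fixed cost.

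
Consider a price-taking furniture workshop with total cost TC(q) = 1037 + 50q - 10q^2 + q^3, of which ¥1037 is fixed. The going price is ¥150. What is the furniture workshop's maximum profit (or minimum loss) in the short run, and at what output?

AVC = 50 - 10q + q^2; min AVC = ¥25 at q = 5. Since P = ¥150 ≥ min AVC, the firm produces.
MC = 50 - 20q + 3q^2. Setting P = MC and taking the root on the rising branch gives q* = 10.
TR = 150·10 = 1500. TC = 1037 + 500 = 1537. Profit = 1500 − 1537 = -¥37.
By producing, the firm covers all variable cost plus ¥1000 of fixed cost; shutting down would lose the full ¥1037.

Profit = -¥37 at q = 10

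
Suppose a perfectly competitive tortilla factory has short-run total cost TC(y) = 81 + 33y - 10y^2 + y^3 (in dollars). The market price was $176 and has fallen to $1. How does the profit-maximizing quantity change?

AVC = 33 - 10y + y^2, minimized at y = 5 where min AVC = $8. MC = 33 - 20y + 3y^2.
At P = $176 ≥ min AVC, set P = MC on the rising branch: y = 11.
At P = $1 < min AVC = $8, price no longer covers variable cost at any output, so the firm shuts down: y = 0.

Output falls from 11 to 0 (the firm shuts down)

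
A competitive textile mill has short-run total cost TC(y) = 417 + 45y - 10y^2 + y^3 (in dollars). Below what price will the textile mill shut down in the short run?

$20 per unit

The firm shuts down when price falls below the minimum of average variable cost. AVC = VC/y = 45 - 10y + y^2.
At the minimum of AVC, MC = AVC. MC = 45 - 20y + 3y^2; setting MC = AVC gives 2y^2 - 10y = 0, so y = 5. min AVC = 20.
So the shutdown price is $20.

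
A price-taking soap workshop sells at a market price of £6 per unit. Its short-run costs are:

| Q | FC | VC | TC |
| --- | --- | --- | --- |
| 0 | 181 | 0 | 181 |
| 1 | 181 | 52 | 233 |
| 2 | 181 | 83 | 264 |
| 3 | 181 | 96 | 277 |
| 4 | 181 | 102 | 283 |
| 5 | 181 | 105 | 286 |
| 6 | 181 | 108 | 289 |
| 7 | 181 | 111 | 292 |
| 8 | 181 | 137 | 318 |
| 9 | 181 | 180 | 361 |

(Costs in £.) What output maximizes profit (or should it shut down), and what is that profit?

Profit at each row (π = 6Q − TC): Q=0: -181; Q=1: -227; Q=2: -252; Q=3: -259; Q=4: -259; Q=5: -256; Q=6: -253; Q=7: -250; Q=8: -270; Q=9: -307.
Profit is highest at Q = 0. Equivalently, the lowest AVC in the table is 111/7 ≈ £15.86 at Q = 7, and P = £6 falls below it — price never covers variable cost, so the firm shuts down and loses only its fixed cost.

Q = 0 (shut down); profit = -£181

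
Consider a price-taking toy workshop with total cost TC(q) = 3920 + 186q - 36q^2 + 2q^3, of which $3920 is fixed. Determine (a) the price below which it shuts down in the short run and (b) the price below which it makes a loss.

Shutdown price = $24; break-even price = $354

AVC = 186 - 36q + 2q^2; minimized at q = 9, giving min AVC = $24. That is the shutdown price.
ATC = 3920/q + 186 - 36q + 2q^2. Setting dATC/dq = −3920/q^2 − 36 + 4q = 0 gives q = 14 (since 4·14^3 − 36·14^2 = 3920).
min ATC = 3920/14 + 186 − 36·14 + 2·14^2 = $354. That is the break-even price.
Between these two prices the firm operates at a loss; above $354 it earns a profit.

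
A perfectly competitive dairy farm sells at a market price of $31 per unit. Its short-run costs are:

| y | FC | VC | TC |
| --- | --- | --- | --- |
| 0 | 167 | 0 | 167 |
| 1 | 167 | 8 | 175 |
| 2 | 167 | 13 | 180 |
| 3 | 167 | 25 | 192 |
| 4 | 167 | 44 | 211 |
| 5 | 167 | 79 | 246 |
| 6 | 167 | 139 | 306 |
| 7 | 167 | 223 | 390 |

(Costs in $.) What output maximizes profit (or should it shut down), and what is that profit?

y = 4; profit = -$87

Tabulate TR − TC: y=0: -167; y=1: -144; y=2: -118; y=3: -99; y=4: -87; y=5: -91; y=6: -120; y=7: -173.
Profit is maximized at y = 4. AVC there is 44/4 = $11 ≤ P, so producing beats shutting down (which would give -$167).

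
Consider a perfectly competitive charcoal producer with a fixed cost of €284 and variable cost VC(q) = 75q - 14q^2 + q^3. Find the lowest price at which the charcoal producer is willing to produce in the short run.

The firm shuts down when price falls below the minimum of average variable cost. AVC = VC/q = 75 - 14q + q^2.
At the minimum of AVC, MC = AVC. MC = 75 - 28q + 3q^2; setting MC = AVC gives 2q^2 - 14q = 0, so q = 7. min AVC = 26.
So the shutdown price is €26.

€26 per unit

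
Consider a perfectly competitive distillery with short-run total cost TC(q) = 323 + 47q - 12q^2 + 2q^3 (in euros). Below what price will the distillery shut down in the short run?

The firm shuts down when price falls below the minimum of average variable cost. AVC = VC/q = 47 - 12q + 2q^2.
At the minimum of AVC, MC = AVC. MC = 47 - 24q + 6q^2; setting MC = AVC gives 4q^2 - 12q = 0, so q = 3. min AVC = 29.
The firm shuts down for any P below €29.

€29 per unit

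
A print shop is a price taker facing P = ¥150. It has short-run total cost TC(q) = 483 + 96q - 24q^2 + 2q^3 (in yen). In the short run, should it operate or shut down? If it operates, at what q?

From TC, MC = TC'(q) = 96 - 48q + 6q^2 and AVC = VC/q = 96 - 24q + 2q^2.
The AVC parabola has its vertex at q = 24/4 = 6, where AVC = 96 - 24·6 + 2·6^2 = ¥24.
Because ¥150 ≥ ¥24, revenue can cover variable cost; the firm operates.
Solving P = MC: -54 - 48q + 6q^2 = 0 ⇒ q = -1 or 9. On the upward-sloping branch, q* = 9.
Check: AVC at q = 9 is ¥42 ≤ P, so revenue covers variable cost.
Profit = P·q − TC = 150·9 − 861 = ¥489.

Produce at q = 9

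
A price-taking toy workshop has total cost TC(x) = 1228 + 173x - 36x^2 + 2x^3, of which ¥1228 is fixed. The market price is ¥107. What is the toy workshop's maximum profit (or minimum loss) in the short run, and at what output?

Profit = -¥260 at x = 11

AVC = 173 - 36x + 2x^2 has its minimum ¥11 at x = 9; price ¥107 clears that bar, so the firm operates.
With MC = 173 - 72x + 6x^2, P = MC on the upward-sloping part at x* = 11.
TR = 107·11 = 1177. TC = 1228 + 209 = 1437. Profit = 1177 − 1437 = -¥260.
By producing, the firm covers all variable cost plus ¥968 of fixed cost; shutting down would lose the full ¥1228.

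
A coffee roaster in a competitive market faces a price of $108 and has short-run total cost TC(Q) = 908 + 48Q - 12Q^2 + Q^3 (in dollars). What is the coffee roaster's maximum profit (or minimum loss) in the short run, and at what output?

AVC = 48 - 12Q + Q^2 has its minimum $12 at Q = 6; price $108 clears that bar, so the firm operates.
MC = 48 - 24Q + 3Q^2. Setting P = MC and taking the root on the rising branch gives Q* = 10.
TR = 108·10 = 1080. TC = 908 + 280 = 1188. Profit = 1080 − 1188 = -$108.
Shutting down would mean losing the fixed cost of $908, so operating at a loss of $108 is better by $800.

Profit = -$108 at Q = 10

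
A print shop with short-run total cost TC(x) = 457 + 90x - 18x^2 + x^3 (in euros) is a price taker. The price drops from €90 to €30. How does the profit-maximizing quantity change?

Output falls from 12 to 10

AVC = 90 - 18x + x^2, minimized at x = 9 where min AVC = €9. MC = 90 - 36x + 3x^2.
With P = €90 above the shutdown price, P = MC gives x = 12.
At P = €30 ≥ min AVC, set P = MC: x = 10. The firm stays open but cuts output.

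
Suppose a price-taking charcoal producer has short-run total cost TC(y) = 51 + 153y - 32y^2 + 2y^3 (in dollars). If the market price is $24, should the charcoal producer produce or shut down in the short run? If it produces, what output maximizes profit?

Variable cost is VC = 153y - 32y^2 + 2y^3, so AVC = VC/y = 153 - 32y + 2y^2 and MC = dTC/dy = 153 - 64y + 6y^2.
The AVC parabola has its vertex at y = 32/4 = 8, where AVC = 153 - 32·8 + 2·8^2 = $25.
Since P = $24 < min AVC = $25, price fails to cover variable cost at any output.
The firm minimizes its loss by shutting down and losing only its fixed cost of $51.

Shut down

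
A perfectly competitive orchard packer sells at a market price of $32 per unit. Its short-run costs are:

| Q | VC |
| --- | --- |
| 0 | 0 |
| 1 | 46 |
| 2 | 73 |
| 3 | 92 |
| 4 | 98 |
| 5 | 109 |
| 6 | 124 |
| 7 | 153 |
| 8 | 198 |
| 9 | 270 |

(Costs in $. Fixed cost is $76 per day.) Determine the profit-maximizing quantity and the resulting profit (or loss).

Q = 7; profit = -$5

Profit at each row (π = 32Q − TC): Q=0: -76; Q=1: -90; Q=2: -85; Q=3: -72; Q=4: -46; Q=5: -25; Q=6: -8; Q=7: -5; Q=8: -18; Q=9: -58.
Profit is maximized at Q = 7. AVC there is 153/7 = $21.86 ≤ P, so producing beats shutting down (which would give -$76).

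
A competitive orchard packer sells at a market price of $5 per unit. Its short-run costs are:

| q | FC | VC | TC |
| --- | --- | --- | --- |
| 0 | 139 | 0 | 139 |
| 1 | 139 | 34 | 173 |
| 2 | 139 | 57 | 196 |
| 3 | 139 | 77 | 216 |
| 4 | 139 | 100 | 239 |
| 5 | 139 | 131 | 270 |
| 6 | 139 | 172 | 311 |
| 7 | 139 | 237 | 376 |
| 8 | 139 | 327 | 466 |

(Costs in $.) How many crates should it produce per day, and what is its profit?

Profit at each row (π = 5q − TC): q=0: -139; q=1: -168; q=2: -186; q=3: -201; q=4: -219; q=5: -245; q=6: -281; q=7: -341; q=8: -426.
Profit is highest at q = 0. Equivalently, the lowest AVC in the table is 100/4 ≈ $25 at q = 4, and P = $5 falls below it — price never covers variable cost, so the firm shuts down and loses only its fixed cost.

q = 0 (shut down); profit = -$139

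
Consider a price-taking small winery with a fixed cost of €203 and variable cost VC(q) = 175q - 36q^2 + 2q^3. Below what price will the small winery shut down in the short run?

€13 per unit

The firm shuts down when price falls below the minimum of average variable cost. AVC = VC/q = 175 - 36q + 2q^2.
dAVC/dq = -36 + 4q = 0 gives q = 9. min AVC = 175 - 36·9 + 2·9^2 = 13.
The firm shuts down for any P below €13.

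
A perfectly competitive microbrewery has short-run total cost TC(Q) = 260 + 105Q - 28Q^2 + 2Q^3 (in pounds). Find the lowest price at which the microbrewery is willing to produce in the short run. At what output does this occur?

The shutdown price is the minimum of AVC. VC = 105Q - 28Q^2 + 2Q^3, so AVC = 105 - 28Q + 2Q^2.
dAVC/dQ = -28 + 4Q = 0 gives Q = 7. min AVC = 105 - 28·7 + 2·7^2 = 7.
For P < £7 the firm produces nothing.

£7 per unit, at Q = 7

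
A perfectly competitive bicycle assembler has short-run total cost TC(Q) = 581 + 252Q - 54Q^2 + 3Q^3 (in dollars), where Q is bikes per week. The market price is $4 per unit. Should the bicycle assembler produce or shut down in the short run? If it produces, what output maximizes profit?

Shut down

Variable cost is VC = 252Q - 54Q^2 + 3Q^3, so AVC = VC/Q = 252 - 54Q + 3Q^2 and MC = dTC/dQ = 252 - 108Q + 9Q^2.
The AVC parabola has its vertex at Q = 54/6 = 9, where AVC = 252 - 54·9 + 3·9^2 = $9.
With P < min AVC ($4 < $9), every unit sold adds to the loss.
The firm minimizes its loss by shutting down and losing only its fixed cost of $581.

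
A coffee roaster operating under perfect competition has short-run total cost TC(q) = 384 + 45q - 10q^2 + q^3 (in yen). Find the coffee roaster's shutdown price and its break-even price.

Shutdown price = ¥20; break-even price = ¥77

Shutdown price = min AVC. AVC = 45 - 10q + q^2, with vertex at q = 5 and minimum ¥20.
ATC = 384/q + 45 - 10q + q^2. Setting dATC/dq = −384/q^2 − 10 + 2q = 0 gives q = 8 (since 2·8^3 − 10·8^2 = 384).
min ATC = 384/8 + 45 − 10·8 + 8^2 = ¥77. That is the break-even price.
For ¥20 ≤ P < ¥77 the firm produces at a loss; below ¥20 it shuts down.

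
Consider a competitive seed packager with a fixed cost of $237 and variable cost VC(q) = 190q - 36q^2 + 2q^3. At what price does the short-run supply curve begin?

Short-run supply begins at min AVC. From VC = 190q - 36q^2 + 2q^3, AVC = 190 - 36q + 2q^2.
At the minimum of AVC, MC = AVC. MC = 190 - 72q + 6q^2; setting MC = AVC gives 4q^2 - 36q = 0, so q = 9. min AVC = 28.
For P < $28 the firm produces nothing.

$28 per unit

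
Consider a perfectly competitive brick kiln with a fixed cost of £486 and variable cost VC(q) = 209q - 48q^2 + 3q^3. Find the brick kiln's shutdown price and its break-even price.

Shutdown price = min AVC. AVC = 209 - 48q + 3q^2, with vertex at q = 8 and minimum £17.
ATC = 486/q + 209 - 48q + 3q^2. Setting dATC/dq = −486/q^2 − 48 + 6q = 0 gives q = 9 (since 6·9^3 − 48·9^2 = 486).
min ATC = 486/9 + 209 − 48·9 + 3·9^2 = £74. That is the break-even price.
Between these two prices the firm operates at a loss; above £74 it earns a profit.

Shutdown price = £17; break-even price = £74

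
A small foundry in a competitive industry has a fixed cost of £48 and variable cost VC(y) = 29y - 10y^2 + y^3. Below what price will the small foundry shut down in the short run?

£4 per unit

The shutdown price is the minimum of AVC. VC = 29y - 10y^2 + y^3, so AVC = 29 - 10y + y^2.
At the minimum of AVC, MC = AVC. MC = 29 - 20y + 3y^2; setting MC = AVC gives 2y^2 - 10y = 0, so y = 5. min AVC = 4.
So the shutdown price is £4.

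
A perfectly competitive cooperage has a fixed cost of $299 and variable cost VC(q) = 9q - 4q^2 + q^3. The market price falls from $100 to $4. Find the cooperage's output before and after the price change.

Output falls from 7 to 0 (the firm shuts down)

MC = 9 - 8q + 3q^2; the shutdown threshold is min AVC = $5 (at q = 2).
At P = $100 ≥ min AVC, set P = MC on the rising branch: q = 7.
At P = $4 < min AVC = $5, price no longer covers variable cost at any output, so the firm shuts down: q = 0.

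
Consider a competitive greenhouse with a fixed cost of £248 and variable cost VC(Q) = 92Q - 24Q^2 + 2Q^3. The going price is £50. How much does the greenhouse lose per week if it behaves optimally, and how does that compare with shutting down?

AVC = 92 - 24Q + 2Q^2 has its minimum £20 at Q = 6; price £50 clears that bar, so the firm operates.
MC = 92 - 48Q + 6Q^2. Setting P = MC and taking the root on the rising branch gives Q* = 7.
TR = 50·7 = 350. TC = 248 + 154 = 402. Profit = 350 − 402 = -£52.
By producing, the firm covers all variable cost plus £196 of fixed cost; shutting down would lose the full £248.

Profit = -£52 at Q = 7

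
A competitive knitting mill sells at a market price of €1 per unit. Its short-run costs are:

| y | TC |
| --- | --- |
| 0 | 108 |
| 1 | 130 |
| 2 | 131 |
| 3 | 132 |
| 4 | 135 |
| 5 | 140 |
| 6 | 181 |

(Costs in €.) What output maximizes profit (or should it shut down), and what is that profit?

Tabulate TR − TC: y=0: -108; y=1: -129; y=2: -129; y=3: -129; y=4: -131; y=5: -135; y=6: -175.
Profit is highest at y = 0. Equivalently, the lowest AVC in the table is 32/5 ≈ €6.40 at y = 5, and P = €1 falls below it — price never covers variable cost, so the firm shuts down and loses only its fixed cost.

y = 0 (shut down); profit = -€108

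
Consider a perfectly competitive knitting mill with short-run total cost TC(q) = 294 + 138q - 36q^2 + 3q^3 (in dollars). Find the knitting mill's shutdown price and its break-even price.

Shutdown price = $30; break-even price = $75

Shutdown price = min AVC. AVC = 138 - 36q + 3q^2, with vertex at q = 6 and minimum $30.
ATC = 294/q + 138 - 36q + 3q^2. Setting dATC/dq = −294/q^2 − 36 + 6q = 0 gives q = 7 (since 6·7^3 − 36·7^2 = 294).
min ATC = 294/7 + 138 − 36·7 + 3·7^2 = $75. That is the break-even price.
Between these two prices the firm operates at a loss; above $75 it earns a profit.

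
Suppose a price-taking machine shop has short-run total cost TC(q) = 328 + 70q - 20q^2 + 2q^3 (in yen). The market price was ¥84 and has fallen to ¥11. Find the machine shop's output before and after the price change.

Output falls from 7 to 0 (the firm shuts down)

AVC = 70 - 20q + 2q^2, minimized at q = 5 where min AVC = ¥20. MC = 70 - 40q + 6q^2.
With P = ¥84 above the shutdown price, P = MC gives q = 7.
At P = ¥11 < min AVC = ¥20, price no longer covers variable cost at any output, so the firm shuts down: q = 0.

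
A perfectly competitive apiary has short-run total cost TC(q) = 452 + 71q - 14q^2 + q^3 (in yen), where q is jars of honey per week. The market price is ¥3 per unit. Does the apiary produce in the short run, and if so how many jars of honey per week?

Shut down

Strip out fixed cost: VC = 71q - 14q^2 + q^3. Then AVC = 71 - 14q + q^2 and MC = 71 - 28q + 3q^2.
AVC hits its minimum where MC = AVC, at q = 7, giving min AVC = 71 - 14·7 + 7^2 = ¥22.
With P < min AVC (¥3 < ¥22), every unit sold adds to the loss.
Shutting down limits the loss to fixed cost, ¥452.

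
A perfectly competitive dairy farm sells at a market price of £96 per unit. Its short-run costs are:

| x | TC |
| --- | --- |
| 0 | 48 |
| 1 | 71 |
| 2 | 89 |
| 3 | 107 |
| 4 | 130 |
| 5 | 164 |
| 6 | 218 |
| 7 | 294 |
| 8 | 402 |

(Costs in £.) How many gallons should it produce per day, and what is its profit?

x = 7; profit = £378

Compute π = P·x − TC at each output: x=0: -48; x=1: 25; x=2: 103; x=3: 181; x=4: 254; x=5: 316; x=6: 358; x=7: 378; x=8: 366.
Profit is maximized at x = 7. AVC there is 246/7 = £35.14 ≤ P, so producing beats shutting down (which would give -£48).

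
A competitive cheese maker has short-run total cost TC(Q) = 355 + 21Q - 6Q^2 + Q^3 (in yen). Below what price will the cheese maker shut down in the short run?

¥12 per unit

Short-run supply begins at min AVC. From VC = 21Q - 6Q^2 + Q^3, AVC = 21 - 6Q + Q^2.
At the minimum of AVC, MC = AVC. MC = 21 - 12Q + 3Q^2; setting MC = AVC gives 2Q^2 - 6Q = 0, so Q = 3. min AVC = 12.
So the shutdown price is ¥12.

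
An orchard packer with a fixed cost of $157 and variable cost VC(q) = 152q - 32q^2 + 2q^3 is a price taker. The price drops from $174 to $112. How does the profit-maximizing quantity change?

Output falls from 11 to 10

MC = 152 - 64q + 6q^2; the shutdown threshold is min AVC = $24 (at q = 8).
With P = $174 above the shutdown price, P = MC gives q = 11.
At P = $112 ≥ min AVC, set P = MC: q = 10. The firm stays open but cuts output.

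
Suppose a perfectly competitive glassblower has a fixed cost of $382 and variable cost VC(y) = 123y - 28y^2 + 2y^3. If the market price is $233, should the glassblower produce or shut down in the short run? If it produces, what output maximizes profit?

From TC, MC = TC'(y) = 123 - 56y + 6y^2 and AVC = VC/y = 123 - 28y + 2y^2.
AVC hits its minimum where MC = AVC, at y = 7, giving min AVC = 123 - 28·7 + 2·7^2 = $25.
P = $233 exceeds min AVC = $25, so the firm stays open.
Solving P = MC: -110 - 56y + 6y^2 = 0 ⇒ y = -5/3 or 11. On the upward-sloping branch, y* = 11.
Check: AVC at y = 11 is $57 ≤ P, so revenue covers variable cost.
Profit = P·y − TC = 233·11 − 1009 = $1554.

Produce at y = 11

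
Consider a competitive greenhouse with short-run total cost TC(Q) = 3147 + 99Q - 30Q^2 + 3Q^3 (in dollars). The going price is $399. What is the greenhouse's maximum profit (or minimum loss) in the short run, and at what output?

AVC = 99 - 30Q + 3Q^2 has its minimum $24 at Q = 5; price $399 clears that bar, so the firm operates.
With MC = 99 - 60Q + 9Q^2, P = MC on the upward-sloping part at Q* = 10.
TR = 399·10 = 3990. TC = 3147 + 990 = 4137. Profit = 3990 − 4137 = -$147.
By producing, the firm covers all variable cost plus $3000 of fixed cost; shutting down would lose the full $3147.

Profit = -$147 at Q = 10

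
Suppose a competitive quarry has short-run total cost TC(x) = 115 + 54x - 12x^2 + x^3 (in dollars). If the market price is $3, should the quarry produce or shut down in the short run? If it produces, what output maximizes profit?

Shut down

Strip out fixed cost: VC = 54x - 12x^2 + x^3. Then AVC = 54 - 12x + x^2 and MC = 54 - 24x + 3x^2.
The AVC parabola has its vertex at x = 12/2 = 6, where AVC = 54 - 12·6 + 6^2 = $18.
P = $3 lies below min AVC = $18; no output level covers variable cost.
Best response: produce nothing and absorb the $115 fixed cost.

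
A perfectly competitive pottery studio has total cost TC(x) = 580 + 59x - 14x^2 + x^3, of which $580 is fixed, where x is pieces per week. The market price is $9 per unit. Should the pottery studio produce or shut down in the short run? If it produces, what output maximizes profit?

Strip out fixed cost: VC = 59x - 14x^2 + x^3. Then AVC = 59 - 14x + x^2 and MC = 59 - 28x + 3x^2.
AVC is minimized where dAVC/dx = -14 + 2x = 0, at x = 7; min AVC = 59 - 14·7 + 7^2 = $10.
P = $9 lies below min AVC = $10; no output level covers variable cost.
Shutting down limits the loss to fixed cost, $580.

Shut down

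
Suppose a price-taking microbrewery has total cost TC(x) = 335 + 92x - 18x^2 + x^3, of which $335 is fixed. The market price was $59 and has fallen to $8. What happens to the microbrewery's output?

MC = 92 - 36x + 3x^2; the shutdown threshold is min AVC = $11 (at x = 9).
At P = $59 ≥ min AVC, set P = MC on the rising branch: x = 11.
At P = $8 < min AVC = $11, price no longer covers variable cost at any output, so the firm shuts down: x = 0.

Output falls from 11 to 0 (the firm shuts down)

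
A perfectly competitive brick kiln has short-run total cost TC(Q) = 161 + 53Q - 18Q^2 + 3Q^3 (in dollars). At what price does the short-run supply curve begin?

The shutdown price is the minimum of AVC. VC = 53Q - 18Q^2 + 3Q^3, so AVC = 53 - 18Q + 3Q^2.
dAVC/dQ = -18 + 6Q = 0 gives Q = 3. min AVC = 53 - 18·3 + 3·3^2 = 26.
So the shutdown price is $26.

$26 per unit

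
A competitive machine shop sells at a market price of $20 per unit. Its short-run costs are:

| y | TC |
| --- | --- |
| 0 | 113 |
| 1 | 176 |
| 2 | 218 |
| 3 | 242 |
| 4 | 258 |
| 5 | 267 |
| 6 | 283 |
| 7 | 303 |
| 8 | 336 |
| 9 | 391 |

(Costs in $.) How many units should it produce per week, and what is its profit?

y = 0 (shut down); profit = -$113

Tabulate TR − TC: y=0: -113; y=1: -156; y=2: -178; y=3: -182; y=4: -178; y=5: -167; y=6: -163; y=7: -163; y=8: -176; y=9: -211.
Profit is highest at y = 0. Equivalently, the lowest AVC in the table is 190/7 ≈ $27.14 at y = 7, and P = $20 falls below it — price never covers variable cost, so the firm shuts down and loses only its fixed cost.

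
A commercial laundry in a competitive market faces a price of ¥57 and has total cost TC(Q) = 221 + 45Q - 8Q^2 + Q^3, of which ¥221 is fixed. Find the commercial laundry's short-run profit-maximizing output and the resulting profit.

Profit = -¥77 at Q = 6

AVC = 45 - 8Q + Q^2 has its minimum ¥29 at Q = 4; price ¥57 clears that bar, so the firm operates.
MC = 45 - 16Q + 3Q^2. Setting P = MC and taking the root on the rising branch gives Q* = 6.
TR = 57·6 = 342. TC = 221 + 198 = 419. Profit = 342 − 419 = -¥77.
Shutting down would mean losing the fixed cost of ¥221, so operating at a loss of ¥77 is better by ¥144.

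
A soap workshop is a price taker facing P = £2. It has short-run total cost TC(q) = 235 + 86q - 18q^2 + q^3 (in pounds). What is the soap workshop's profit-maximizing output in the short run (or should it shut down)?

Shut down

From TC, MC = TC'(q) = 86 - 36q + 3q^2 and AVC = VC/q = 86 - 18q + q^2.
AVC hits its minimum where MC = AVC, at q = 9, giving min AVC = 86 - 18·9 + 9^2 = £5.
P = £2 lies below min AVC = £5; no output level covers variable cost.
Shutting down limits the loss to fixed cost, £235.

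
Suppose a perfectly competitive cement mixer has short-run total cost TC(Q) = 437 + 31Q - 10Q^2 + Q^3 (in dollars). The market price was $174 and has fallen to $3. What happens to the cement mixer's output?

MC = 31 - 20Q + 3Q^2; the shutdown threshold is min AVC = $6 (at Q = 5).
At P = $174 ≥ min AVC, set P = MC on the rising branch: Q = 11.
At P = $3 < min AVC = $6, price no longer covers variable cost at any output, so the firm shuts down: Q = 0.

Output falls from 11 to 0 (the firm shuts down)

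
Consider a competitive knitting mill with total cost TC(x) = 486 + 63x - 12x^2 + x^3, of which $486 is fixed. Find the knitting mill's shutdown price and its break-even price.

Shutdown price = min AVC. AVC = 63 - 12x + x^2, with vertex at x = 6 and minimum $27.
ATC = 486/x + 63 - 12x + x^2. Setting dATC/dx = −486/x^2 − 12 + 2x = 0 gives x = 9 (since 2·9^3 − 12·9^2 = 486).
min ATC = 486/9 + 63 − 12·9 + 9^2 = $90. That is the break-even price.
Between these two prices the firm operates at a loss; above $90 it earns a profit.

Shutdown price = $27; break-even price = $90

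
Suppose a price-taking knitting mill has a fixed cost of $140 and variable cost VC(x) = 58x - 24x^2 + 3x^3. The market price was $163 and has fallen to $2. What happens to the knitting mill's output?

Output falls from 7 to 0 (the firm shuts down)

AVC = 58 - 24x + 3x^2, minimized at x = 4 where min AVC = $10. MC = 58 - 48x + 9x^2.
With P = $163 above the shutdown price, P = MC gives x = 7.
At P = $2 < min AVC = $10, price no longer covers variable cost at any output, so the firm shuts down: x = 0.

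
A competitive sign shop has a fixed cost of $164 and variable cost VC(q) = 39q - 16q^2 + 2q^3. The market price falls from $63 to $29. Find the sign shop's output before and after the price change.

AVC = 39 - 16q + 2q^2, minimized at q = 4 where min AVC = $7. MC = 39 - 32q + 6q^2.
With P = $63 above the shutdown price, P = MC gives q = 6.
At P = $29 ≥ min AVC, set P = MC: q = 5. The firm stays open but cuts output.

Output falls from 6 to 5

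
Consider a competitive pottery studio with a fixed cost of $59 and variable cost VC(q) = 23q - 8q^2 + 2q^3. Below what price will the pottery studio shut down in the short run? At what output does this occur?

The shutdown price is the minimum of AVC. VC = 23q - 8q^2 + 2q^3, so AVC = 23 - 8q + 2q^2.
dAVC/dq = -8 + 4q = 0 gives q = 2. min AVC = 23 - 8·2 + 2·2^2 = 15.
The firm shuts down for any P below $15.

$15 per unit, at q = 2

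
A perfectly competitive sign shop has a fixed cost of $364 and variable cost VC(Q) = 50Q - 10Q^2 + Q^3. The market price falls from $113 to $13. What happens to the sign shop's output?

Output falls from 9 to 0 (the firm shuts down)

AVC = 50 - 10Q + Q^2, minimized at Q = 5 where min AVC = $25. MC = 50 - 20Q + 3Q^2.
With P = $113 above the shutdown price, P = MC gives Q = 9.
At P = $13 < min AVC = $25, price no longer covers variable cost at any output, so the firm shuts down: Q = 0.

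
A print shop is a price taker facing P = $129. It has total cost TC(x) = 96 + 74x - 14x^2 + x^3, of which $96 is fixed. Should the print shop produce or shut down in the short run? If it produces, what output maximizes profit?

Produce at x = 11

Strip out fixed cost: VC = 74x - 14x^2 + x^3. Then AVC = 74 - 14x + x^2 and MC = 74 - 28x + 3x^2.
AVC hits its minimum where MC = AVC, at x = 7, giving min AVC = 74 - 14·7 + 7^2 = $25.
P = $129 exceeds min AVC = $25, so the firm stays open.
Set P = MC: 129 = 74 - 28x + 3x^2 → -55 - 28x + 3x^2 = 0. The roots are x = -5/3 and x = 11; the profit-maximizing output is on the rising part of MC, so x* = 11.
Check: AVC at x = 11 is $41 ≤ P, so revenue covers variable cost.
Profit = P·x − TC = 129·11 − 547 = $872.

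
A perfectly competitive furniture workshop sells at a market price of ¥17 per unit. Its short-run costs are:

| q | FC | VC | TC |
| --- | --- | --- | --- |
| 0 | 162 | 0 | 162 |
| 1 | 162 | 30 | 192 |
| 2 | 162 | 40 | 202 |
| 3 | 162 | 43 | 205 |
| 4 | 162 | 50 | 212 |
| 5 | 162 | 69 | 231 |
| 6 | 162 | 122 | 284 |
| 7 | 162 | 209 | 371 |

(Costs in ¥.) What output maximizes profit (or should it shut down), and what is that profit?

q = 4; profit = -¥144

Profit at each row (π = 17q − TC): q=0: -162; q=1: -175; q=2: -168; q=3: -154; q=4: -144; q=5: -146; q=6: -182; q=7: -252.
Profit is maximized at q = 4. AVC there is 50/4 = ¥12.50 ≤ P, so producing beats shutting down (which would give -¥162).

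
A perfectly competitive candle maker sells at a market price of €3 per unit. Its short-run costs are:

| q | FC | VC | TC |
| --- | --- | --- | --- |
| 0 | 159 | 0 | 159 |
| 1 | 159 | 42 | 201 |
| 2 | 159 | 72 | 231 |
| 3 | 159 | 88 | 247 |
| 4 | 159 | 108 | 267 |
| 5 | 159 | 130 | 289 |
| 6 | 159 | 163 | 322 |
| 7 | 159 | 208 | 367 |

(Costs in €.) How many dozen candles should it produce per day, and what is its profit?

q = 0 (shut down); profit = -€159

Profit at each row (π = 3q − TC): q=0: -159; q=1: -198; q=2: -225; q=3: -238; q=4: -255; q=5: -274; q=6: -304; q=7: -346.
Profit is highest at q = 0. Equivalently, the lowest AVC in the table is 130/5 ≈ €26 at q = 5, and P = €3 falls below it — price never covers variable cost, so the firm shuts down and loses only its fixed cost.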